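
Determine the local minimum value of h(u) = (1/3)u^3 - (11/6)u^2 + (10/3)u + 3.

5

h'(u) = u^2 - (11/3)u + 10/3 = 0 at u = 5/3, 2.
Since h''(u) = 2u - 11/3, we get h''(5/3) = -1/3 < 0 ⇒ local maximum; h''(2) = 1/3 > 0 ⇒ local minimum.
So the local minimum value is h(2) = 5.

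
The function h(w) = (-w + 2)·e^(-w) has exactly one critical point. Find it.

3

h'(w) = (-1)·e^(-w) + (-w + 2)·(-1)·e^(-w) = (w - 3)·e^(-w). Since e^(-w) > 0, the only critical point is w = 3.
h''(3) has the same sign as 1 > 0, so this is a local minimum.
h(3) = (-1)·e^(-3) ≈ -0.0498.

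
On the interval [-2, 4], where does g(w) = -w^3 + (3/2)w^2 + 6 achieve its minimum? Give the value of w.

4

The derivative is -3w^2 + 3w, which vanishes at w = 0 and w = 1.
Evaluating at the critical points and endpoints: g(-2) = 20,  g(0) = 6,  g(1) = 13/2,  g(4) = -34.
Hence the absolute minimum is -34 at w = 4.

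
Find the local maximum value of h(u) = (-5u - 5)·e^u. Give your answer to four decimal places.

0.6767

By the product rule, h'(u) = (-5u - 10)·e^u. Since e^u > 0, the only critical point is u = -2.
h''(-2) has the same sign as -5 < 0, so this is a local maximum.
h(-2) = (5)·e^(-2) ≈ 0.6767.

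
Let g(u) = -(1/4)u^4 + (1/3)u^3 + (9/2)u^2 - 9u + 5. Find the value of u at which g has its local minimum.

g'(u) = -u^3 + u^2 + 9u - 9 = 0 at u = -3, 1, 3.
Since g''(u) = -3u^2 + 2u + 9, we get g''(-3) = -24 < 0 ⇒ local maximum; g''(1) = 8 > 0 ⇒ local minimum; g''(3) = -12 < 0 ⇒ local maximum.
So the local minimum value is g(1) = 7/12.

1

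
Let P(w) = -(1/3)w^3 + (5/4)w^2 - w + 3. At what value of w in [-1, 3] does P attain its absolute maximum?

Differentiating, P'(w) = -w^2 + (5/2)w - 1; which vanishes at w = 1/2 and w = 2.
Candidates: P(-1) = 67/12,  P(1/2) = 133/48,  P(2) = 10/3,  P(3) = 9/4.
The maximum over the interval is 67/12, attained at w = -1.

-1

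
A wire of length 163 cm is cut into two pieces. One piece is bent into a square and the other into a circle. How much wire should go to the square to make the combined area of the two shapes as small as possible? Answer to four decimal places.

Let x be the length used for the square. Square side x/4; circle radius (163−x)/(2π).
A(x) = (x/4)² + π·((163−x)/(2π))² = x²/16 + (163−x)²/(4π) for 0 ≤ x ≤ 163. A'(x) = x/8 − (163−x)/(2π) = 0 gives x = 4·163/(π+4) ≈ 91.2962.
A'' = 1/8 + 1/(2π) > 0, so this gives the minimum combined area; x ≈ 91.2962 cm to the square.

91.2962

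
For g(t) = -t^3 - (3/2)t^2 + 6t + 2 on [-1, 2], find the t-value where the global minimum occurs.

-1

Differentiating, g'(t) = -3t^2 - 3t + 6; whose only zero in [-1, 2] is t = 1.
Evaluating at the critical points and endpoints: g(-1) = -9/2, g(1) = 11/2, g(2) = 0.
So the minimum is g(-1) = -9/2.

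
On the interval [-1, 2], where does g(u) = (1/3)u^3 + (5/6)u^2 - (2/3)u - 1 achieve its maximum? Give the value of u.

The derivative is u^2 + (5/3)u - 2/3, whose only zero in [-1, 2] is u = 1/3.
Evaluating at the critical points and endpoints: g(-1) = 1/6; g(1/3) = -181/162; g(2) = 11/3.
The maximum over the interval is 11/3, attained at u = 2.

2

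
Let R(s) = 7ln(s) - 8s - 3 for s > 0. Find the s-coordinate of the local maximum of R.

R'(s) = 7/s − 8 = 0 gives s = 7/8.
R''(s) = -7/s², which is negative for s > 0, so this is a local maximum.
R(7/8) = 7·ln(7/8) - 7 - 3 ≈ -10.9347.

7/8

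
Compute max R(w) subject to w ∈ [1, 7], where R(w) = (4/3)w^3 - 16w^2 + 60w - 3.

271/3

The derivative is 4w^2 - 32w + 60, which vanishes at w = 3 and w = 5.
Evaluating at the critical points and endpoints: R(1) = 127/3; R(3) = 69; R(5) = 191/3; R(7) = 271/3.
Hence the absolute maximum is 271/3 at w = 7.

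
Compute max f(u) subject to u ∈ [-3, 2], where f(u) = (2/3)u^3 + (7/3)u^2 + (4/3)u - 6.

f'(u) = 2u^2 + (14/3)u + 4/3, which vanishes at u = -2 and u = -1/3.
Compare values at every candidate in [-3, 2]: f(-3) = -7,  f(-2) = -14/3,  f(-1/3) = -503/81,  f(2) = 34/3.
So the maximum is f(2) = 34/3.

34/3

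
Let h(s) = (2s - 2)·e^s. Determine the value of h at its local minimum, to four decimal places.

-2.0000

By the product rule, h'(s) = (2s)·e^s. Since e^s > 0, the only critical point is s = 0.
h''(0) has the same sign as 2 > 0, so this is a local minimum.
h(0) = (-2)·e^(0) ≈ -2.0000.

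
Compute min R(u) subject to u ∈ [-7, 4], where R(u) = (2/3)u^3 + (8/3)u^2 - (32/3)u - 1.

R'(u) = 2u^2 + (16/3)u - 32/3, which vanishes at u = -4 and u = 4/3.
Evaluating at the critical points and endpoints: R(-7) = -73/3; R(-4) = 125/3; R(4/3) = -721/81; R(4) = 125/3.
The minimum over the interval is -73/3, attained at u = -7.

-73/3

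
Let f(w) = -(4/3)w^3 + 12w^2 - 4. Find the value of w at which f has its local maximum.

6

Critical points: f'(w) = -4w^2 + 24w vanishes at w = 0, 6.
Since f''(w) = -8w + 24, we get f''(0) = 24 > 0 ⇒ local minimum; f''(6) = -24 < 0 ⇒ local maximum.
Thus f has its local maximum at w = 6, with value 140.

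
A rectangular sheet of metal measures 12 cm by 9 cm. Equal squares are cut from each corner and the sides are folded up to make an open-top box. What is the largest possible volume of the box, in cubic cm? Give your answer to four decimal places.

With cut size x, the volume is V(x) = x(12 − 2x)(9 − 2x) for 0 < x < 4.5.
V'(x) = 12x^2 − 84x + 108. Setting V'(x) = 0 gives x ≈ 1.6972 (the root in (0, 4.5)).
V''(x) = 24x − 84 is negative there, so this is the maximum; V ≈ 81.8722.

81.8722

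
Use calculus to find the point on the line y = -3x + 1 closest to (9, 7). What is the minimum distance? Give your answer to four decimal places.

Minimize D(x)^2 = (x - 9)^2 + (-3x - 6)^2.
d/dx[D^2] = 2(x - 9) + 2·(-3)·(-3x - 6) = 0 ⇒ x = -9/10.
Then y = 37/10 and the distance is √(1089/10) ≈ 10.4355.

10.4355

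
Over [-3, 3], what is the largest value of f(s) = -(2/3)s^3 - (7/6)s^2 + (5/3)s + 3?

The derivative is -2s^2 - (7/3)s + 5/3, which vanishes at s = -5/3 and s = 1/2.
Compare values at every candidate in [-3, 3]: f(-3) = 11/2; f(-5/3) = 11/162; f(1/2) = 83/24; f(3) = -41/2.
Hence the absolute maximum is 11/2 at s = -3.

11/2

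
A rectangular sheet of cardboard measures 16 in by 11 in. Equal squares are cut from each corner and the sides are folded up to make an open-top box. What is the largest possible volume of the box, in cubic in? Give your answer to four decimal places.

168.5432

With cut size x, the volume is V(x) = x(16 − 2x)(11 − 2x) for 0 < x < 5.5.
V'(x) = 12x^2 − 108x + 176. Setting V'(x) = 0 gives x ≈ 2.1371 (the root in (0, 5.5)).
V''(x) = 24x − 108 is negative there, so this is the maximum; V ≈ 168.5432.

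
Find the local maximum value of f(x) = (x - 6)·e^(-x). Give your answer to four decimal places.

0.0009

Differentiating with the product rule gives f'(x) = (-x + 7)·e^(-x). Since e^(-x) > 0, the only critical point is x = 7.
f''(7) has the same sign as -1 < 0, so this is a local maximum.
f(7) = (1)·e^(-7) ≈ 0.0009.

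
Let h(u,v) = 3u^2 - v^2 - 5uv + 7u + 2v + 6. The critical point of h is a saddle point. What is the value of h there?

255/37

∂h/∂u = 6u - 5v + 7 = 0 and ∂h/∂v = -5u - 2v + 2 = 0, so (u, v) = (-4/37, 47/37).
The Hessian has h_{uu} = 6, h_{vv} = -2, h_{uv} = -5, giving D = -37 < 0, so the point is a saddle point.
h(-4/37, 47/37) = 255/37.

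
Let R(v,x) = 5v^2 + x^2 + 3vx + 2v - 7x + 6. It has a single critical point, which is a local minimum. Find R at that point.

-225/11

∂R/∂v = 10v + 3x + 2 = 0 and ∂R/∂x = 3v + 2x - 7 = 0, so (v, x) = (-25/11, 76/11).
The Hessian has R_{vv} = 10, R_{xx} = 2, R_{vx} = 3, giving D = 11 > 0 with R_{vv} > 0, so the point is a local minimum.
R(-25/11, 76/11) = -225/11.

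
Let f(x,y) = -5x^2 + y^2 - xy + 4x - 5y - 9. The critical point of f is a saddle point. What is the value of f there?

-106/7

∂f/∂x = -10x - y + 4 = 0 and ∂f/∂y = -x + 2y - 5 = 0, so (x, y) = (1/7, 18/7).
The Hessian has f_{xx} = -10, f_{yy} = 2, f_{xy} = -1, giving D = -21 < 0, so the point is a saddle point.
f(1/7, 18/7) = -106/7.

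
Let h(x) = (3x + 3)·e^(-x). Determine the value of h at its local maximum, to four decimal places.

3.0000

Differentiating with the product rule gives h'(x) = (-3x)·e^(-x). Since e^(-x) > 0, the only critical point is x = 0.
h''(0) has the same sign as -3 < 0, so this is a local maximum.
h(0) = (3)·e^(0) ≈ 3.0000.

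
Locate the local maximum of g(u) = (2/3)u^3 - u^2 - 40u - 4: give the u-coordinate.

-4

g'(u) = 2u^2 - 2u - 40 = 0 at u = -4, 5.
Second-derivative test with g''(u) = 4u - 2: g''(-4) = -18 < 0 ⇒ local maximum; g''(5) = 18 > 0 ⇒ local minimum.
So the local maximum value is g(-4) = 292/3.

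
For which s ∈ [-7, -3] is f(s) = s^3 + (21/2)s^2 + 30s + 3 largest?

-5

The derivative is 3s^2 + 21s + 30, whose only zero in [-7, -3] is s = -5.
Compare values at every candidate in [-7, -3]: f(-7) = -71/2; f(-5) = -19/2; f(-3) = -39/2.
The maximum over the interval is -19/2, attained at s = -5.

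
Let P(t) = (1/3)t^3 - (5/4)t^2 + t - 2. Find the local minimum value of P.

-7/3

P'(t) = t^2 - (5/2)t + 1 = 0 at t = 1/2, 2.
Since P''(t) = 2t - 5/2, we get P''(1/2) = -3/2 < 0 ⇒ local maximum; P''(2) = 3/2 > 0 ⇒ local minimum.
The local minimum is P(2) = -7/3.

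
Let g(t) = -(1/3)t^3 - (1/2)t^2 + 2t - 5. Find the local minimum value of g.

Critical points: g'(t) = -t^2 - t + 2 vanishes at t = -2, 1.
Second-derivative test with g''(t) = -2t - 1: g''(-2) = 3 > 0 ⇒ local minimum; g''(1) = -3 < 0 ⇒ local maximum.
Thus g has its local minimum at t = -2, with value -25/3.

-25/3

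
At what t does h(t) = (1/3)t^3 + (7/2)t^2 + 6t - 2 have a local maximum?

-6

Critical points: h'(t) = t^2 + 7t + 6 vanishes at t = -6, -1.
h''(t) = 2t + 7. h''(-6) = -5 < 0 ⇒ local maximum; h''(-1) = 5 > 0 ⇒ local minimum.
The local maximum is h(-6) = 16.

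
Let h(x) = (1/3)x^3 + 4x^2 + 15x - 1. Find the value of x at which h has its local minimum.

-3

h'(x) = x^2 + 8x + 15. Setting h'(x) = 0 gives x ∈ {-5, -3}.
Second-derivative test with h''(x) = 2x + 8: h''(-5) = -2 < 0 ⇒ local maximum; h''(-3) = 2 > 0 ⇒ local minimum.
So the local minimum value is h(-3) = -19.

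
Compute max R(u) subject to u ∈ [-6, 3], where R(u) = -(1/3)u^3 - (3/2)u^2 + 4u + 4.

37/6

The derivative is -u^2 - 3u + 4, which vanishes at u = -4 and u = 1.
Candidates: R(-6) = -2; R(-4) = -44/3; R(1) = 37/6; R(3) = -13/2.
The maximum over the interval is 37/6, attained at u = 1.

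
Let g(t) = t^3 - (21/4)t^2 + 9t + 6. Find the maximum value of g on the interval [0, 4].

Differentiating, g'(t) = 3t^2 - (21/2)t + 9; which vanishes at t = 3/2 and t = 2.
Compare values at every candidate in [0, 4]: g(0) = 6; g(3/2) = 177/16; g(2) = 11; g(4) = 22.
The maximum over the interval is 22, attained at t = 4.

22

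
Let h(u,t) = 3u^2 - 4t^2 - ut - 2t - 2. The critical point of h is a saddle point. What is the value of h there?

∂h/∂u = 6u - t = 0 and ∂h/∂t = -u - 8t - 2 = 0, so (u, t) = (-2/49, -12/49).
The Hessian has h_{uu} = 6, h_{tt} = -8, h_{ut} = -1, giving D = -49 < 0, so the point is a saddle point.
h(-2/49, -12/49) = -86/49.

-86/49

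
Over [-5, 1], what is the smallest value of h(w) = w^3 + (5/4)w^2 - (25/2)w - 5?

h'(w) = 3w^2 + (5/2)w - 25/2, whose only zero in [-5, 1] is w = -5/2.
Candidates: h(-5) = -145/4, h(-5/2) = 295/16, h(1) = -61/4.
The minimum over the interval is -145/4, attained at w = -5.

-145/4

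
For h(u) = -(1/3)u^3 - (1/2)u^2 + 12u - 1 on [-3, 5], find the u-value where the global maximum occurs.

Differentiating, h'(u) = -u^2 - u + 12; whose only zero in [-3, 5] is u = 3.
Compare values at every candidate in [-3, 5]: h(-3) = -65/2,  h(3) = 43/2,  h(5) = 29/6.
Hence the absolute maximum is 43/2 at u = 3.

3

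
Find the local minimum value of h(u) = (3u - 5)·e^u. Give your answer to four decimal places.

By the product rule, h'(u) = (3u - 2)·e^u. Since e^u > 0, the only critical point is u = 2/3.
h''(2/3) has the same sign as 3 > 0, so this is a local minimum.
h(2/3) = (-3)·e^(2/3) ≈ -5.8432.

-5.8432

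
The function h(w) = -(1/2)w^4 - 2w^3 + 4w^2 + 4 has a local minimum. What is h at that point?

4

Critical points: h'(w) = -2w^3 - 6w^2 + 8w vanishes at w = -4, 0, 1.
Second-derivative test with h''(w) = -6w^2 - 12w + 8: h''(-4) = -40 < 0 ⇒ local maximum; h''(0) = 8 > 0 ⇒ local minimum; h''(1) = -10 < 0 ⇒ local maximum.
Thus h has its local minimum at w = 0, with value 4.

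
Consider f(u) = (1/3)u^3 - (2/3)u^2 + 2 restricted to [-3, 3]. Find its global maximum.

Differentiating, f'(u) = u^2 - (4/3)u; which vanishes at u = 0 and u = 4/3.
Candidates: f(-3) = -13,  f(0) = 2,  f(4/3) = 130/81,  f(3) = 5.
So the maximum is f(3) = 5.

5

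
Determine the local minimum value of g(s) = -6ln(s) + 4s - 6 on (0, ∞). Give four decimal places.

g'(s) = -6/s + 4 = 0 gives s = 3/2.
g''(s) = 6/s², which is positive for s > 0, so this is a local minimum.
g(3/2) = -6·ln(3/2) + 6 - 6 ≈ -2.4328.

-2.4328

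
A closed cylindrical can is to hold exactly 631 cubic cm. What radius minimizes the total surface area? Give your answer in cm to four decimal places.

With radius r and height h, πr²h = 631 so h = 631/(πr²), and S(r) = 2πr² + 2πrh = 2πr² + 2·631/r.
S'(r) = 4πr − 2·631/r² = 0 ⇒ r³ = 631/(2π), so r ≈ 4.6482 and h = 2r ≈ 9.2964.
S''(r) = 4π + 4·631/r³ > 0, so this is the minimum; S ≈ 407.2560.

4.6482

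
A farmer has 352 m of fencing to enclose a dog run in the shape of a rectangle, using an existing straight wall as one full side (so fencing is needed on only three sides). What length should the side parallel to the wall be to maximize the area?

Let the sides perpendicular to the wall have length x and the parallel side y, so 2x + y = 352 and the area is A = xy = x(352 − 2x).
A'(x) = 352 − 4x = 0 gives x = 88, and A''(x) = −4 < 0 confirms a maximum.
Then y = 352 − 2·88 = 176 and A = 15488.

176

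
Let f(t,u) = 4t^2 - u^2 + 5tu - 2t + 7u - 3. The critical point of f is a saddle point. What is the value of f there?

∂f/∂t = 8t + 5u - 2 = 0 and ∂f/∂u = 5t - 2u + 7 = 0, so (t, u) = (-31/41, 66/41).
The Hessian has f_{tt} = 8, f_{uu} = -2, f_{tu} = 5, giving D = -41 < 0, so the point is a saddle point.
f(-31/41, 66/41) = 139/41.

139/41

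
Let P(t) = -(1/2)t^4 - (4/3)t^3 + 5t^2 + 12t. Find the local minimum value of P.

P'(t) = -2t^3 - 4t^2 + 10t + 12. Setting P'(t) = 0 gives t ∈ {-3, -1, 2}.
Second-derivative test with P''(t) = -6t^2 - 8t + 10: P''(-3) = -20 < 0 ⇒ local maximum; P''(-1) = 12 > 0 ⇒ local minimum; P''(2) = -30 < 0 ⇒ local maximum.
Thus P has its local minimum at t = -1, with value -37/6.

-37/6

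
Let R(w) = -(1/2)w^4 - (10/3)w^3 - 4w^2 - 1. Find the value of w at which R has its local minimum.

-1

R'(w) = -2w^3 - 10w^2 - 8w = 0 at w = -4, -1, 0.
Second-derivative test with R''(w) = -6w^2 - 20w - 8: R''(-4) = -24 < 0 ⇒ local maximum; R''(-1) = 6 > 0 ⇒ local minimum; R''(0) = -8 < 0 ⇒ local maximum.
The local minimum is R(-1) = -13/6.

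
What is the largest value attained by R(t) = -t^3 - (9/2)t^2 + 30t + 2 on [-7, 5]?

36

R'(t) = -3t^2 - 9t + 30, which vanishes at t = -5 and t = 2.
Evaluating at the critical points and endpoints: R(-7) = -171/2; R(-5) = -271/2; R(2) = 36; R(5) = -171/2.
So the maximum is R(2) = 36.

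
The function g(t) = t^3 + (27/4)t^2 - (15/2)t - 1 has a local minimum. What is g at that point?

g'(t) = 3t^2 + (27/2)t - 15/2 = 0 at t = -5, 1/2.
Since g''(t) = 6t + 27/2, we get g''(-5) = -33/2 < 0 ⇒ local maximum; g''(1/2) = 33/2 > 0 ⇒ local minimum.
The local minimum is g(1/2) = -47/16.

-47/16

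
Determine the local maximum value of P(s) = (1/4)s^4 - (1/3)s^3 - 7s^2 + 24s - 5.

P'(s) = s^3 - s^2 - 14s + 24. Setting P'(s) = 0 gives s ∈ {-4, 2, 3}.
Since P''(s) = 3s^2 - 2s - 14, we get P''(-4) = 42 > 0 ⇒ local minimum; P''(2) = -6 < 0 ⇒ local maximum; P''(3) = 7 > 0 ⇒ local minimum.
The local maximum is P(2) = 49/3.

49/3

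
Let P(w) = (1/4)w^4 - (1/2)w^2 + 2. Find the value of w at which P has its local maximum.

0

P'(w) = w^3 - w. Setting P'(w) = 0 gives w ∈ {-1, 0, 1}.
P''(w) = 3w^2 - 1. P''(-1) = 2 > 0 ⇒ local minimum; P''(0) = -1 < 0 ⇒ local maximum; P''(1) = 2 > 0 ⇒ local minimum.
The local maximum is P(0) = 2.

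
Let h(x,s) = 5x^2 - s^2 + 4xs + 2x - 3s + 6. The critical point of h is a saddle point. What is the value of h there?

∂h/∂x = 10x + 4s + 2 = 0 and ∂h/∂s = 4x - 2s - 3 = 0, so (x, s) = (2/9, -19/18).
The Hessian has h_{xx} = 10, h_{ss} = -2, h_{xs} = 4, giving D = -36 < 0, so the point is a saddle point.
h(2/9, -19/18) = 281/36.

281/36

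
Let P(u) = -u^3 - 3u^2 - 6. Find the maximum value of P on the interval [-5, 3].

44

Differentiating, P'(u) = -3u^2 - 6u; which vanishes at u = -2 and u = 0.
Evaluating at the critical points and endpoints: P(-5) = 44, P(-2) = -10, P(0) = -6, P(3) = -60.
So the maximum is P(-5) = 44.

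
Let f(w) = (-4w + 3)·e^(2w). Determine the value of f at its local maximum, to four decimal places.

f'(w) = (-4)·e^(2w) + (-4w + 3)·2·e^(2w) = (-8w + 2)·e^(2w). Since e^(2w) > 0, the only critical point is w = 1/4.
f''(1/4) has the same sign as -8 < 0, so this is a local maximum.
f(1/4) = (2)·e^(1/2) ≈ 3.2974.

3.2974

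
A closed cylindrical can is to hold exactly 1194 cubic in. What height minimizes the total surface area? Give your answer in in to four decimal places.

With radius r and height h, πr²h = 1194 so h = 1194/(πr²), and S(r) = 2πr² + 2πrh = 2πr² + 2·1194/r.
S'(r) = 4πr − 2·1194/r² = 0 ⇒ r³ = 1194/(2π), so r ≈ 5.7492 and h = 2r ≈ 11.4984.
S''(r) = 4π + 4·1194/r³ > 0, so this is the minimum; S ≈ 623.0422.

11.4984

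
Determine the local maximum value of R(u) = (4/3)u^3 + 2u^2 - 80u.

R'(u) = 4u^2 + 4u - 80 = 0 at u = -5, 4.
R''(u) = 8u + 4. R''(-5) = -36 < 0 ⇒ local maximum; R''(4) = 36 > 0 ⇒ local minimum.
So the local maximum value is R(-5) = 850/3.

850/3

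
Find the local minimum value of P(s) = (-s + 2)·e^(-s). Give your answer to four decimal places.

-0.0498

P'(s) = (-1)·e^(-s) + (-s + 2)·(-1)·e^(-s) = (s - 3)·e^(-s). Since e^(-s) > 0, the only critical point is s = 3.
P''(3) has the same sign as 1 > 0, so this is a local minimum.
P(3) = (-1)·e^(-3) ≈ -0.0498.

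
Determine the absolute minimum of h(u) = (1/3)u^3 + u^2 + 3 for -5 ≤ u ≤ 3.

-41/3

The derivative is u^2 + 2u, which vanishes at u = -2 and u = 0.
Evaluating at the critical points and endpoints: h(-5) = -41/3,  h(-2) = 13/3,  h(0) = 3,  h(3) = 21.
So the minimum is h(-5) = -41/3.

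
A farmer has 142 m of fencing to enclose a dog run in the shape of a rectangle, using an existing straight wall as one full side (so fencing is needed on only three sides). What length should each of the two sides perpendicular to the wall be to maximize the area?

71/2

Let the sides perpendicular to the wall have length x and the parallel side y, so 2x + y = 142 and the area is A = xy = x(142 − 2x).
A'(x) = 142 − 4x = 0 gives x = 71/2, and A''(x) = −4 < 0 confirms a maximum.
Then y = 142 − 2·71/2 = 71 and A = 5041/2.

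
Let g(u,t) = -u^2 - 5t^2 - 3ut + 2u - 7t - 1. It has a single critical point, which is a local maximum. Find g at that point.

100/11

∂g/∂u = -2u - 3t + 2 = 0 and ∂g/∂t = -3u - 10t - 7 = 0, so (u, t) = (41/11, -20/11).
The Hessian has g_{uu} = -2, g_{tt} = -10, g_{ut} = -3, giving D = 11 > 0 with g_{uu} < 0, so the point is a local maximum.
g(41/11, -20/11) = 100/11.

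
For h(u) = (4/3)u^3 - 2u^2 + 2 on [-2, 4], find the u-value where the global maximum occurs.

The derivative is 4u^2 - 4u, which vanishes at u = 0 and u = 1.
Candidates: h(-2) = -50/3,  h(0) = 2,  h(1) = 4/3,  h(4) = 166/3.
Hence the absolute maximum is 166/3 at u = 4.

4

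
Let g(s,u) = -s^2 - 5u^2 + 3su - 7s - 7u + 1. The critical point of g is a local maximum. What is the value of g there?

∂g/∂s = -2s + 3u - 7 = 0 and ∂g/∂u = 3s - 10u - 7 = 0, so (s, u) = (-91/11, -35/11).
The Hessian has g_{ss} = -2, g_{uu} = -10, g_{su} = 3, giving D = 11 > 0 with g_{ss} < 0, so the point is a local maximum.
g(-91/11, -35/11) = 452/11.

452/11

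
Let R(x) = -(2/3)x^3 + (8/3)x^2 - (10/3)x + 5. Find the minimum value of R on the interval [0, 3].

1

The derivative is -2x^2 + (16/3)x - 10/3, which vanishes at x = 1 and x = 5/3.
Compare values at every candidate in [0, 3]: R(0) = 5,  R(1) = 11/3,  R(5/3) = 305/81,  R(3) = 1.
Hence the absolute minimum is 1 at x = 3.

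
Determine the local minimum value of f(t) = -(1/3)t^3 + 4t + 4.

Critical points: f'(t) = -t^2 + 4 vanishes at t = -2, 2.
f''(t) = -2t. f''(-2) = 4 > 0 ⇒ local minimum; f''(2) = -4 < 0 ⇒ local maximum.
So the local minimum value is f(-2) = -4/3.

-4/3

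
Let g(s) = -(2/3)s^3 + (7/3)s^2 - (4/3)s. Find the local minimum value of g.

Critical points: g'(s) = -2s^2 + (14/3)s - 4/3 vanishes at s = 1/3, 2.
g''(s) = -4s + 14/3. g''(1/3) = 10/3 > 0 ⇒ local minimum; g''(2) = -10/3 < 0 ⇒ local maximum.
So the local minimum value is g(1/3) = -17/81.

-17/81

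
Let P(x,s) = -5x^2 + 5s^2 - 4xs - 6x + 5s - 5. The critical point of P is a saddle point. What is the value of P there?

-645/116

∂P/∂x = -10x - 4s - 6 = 0 and ∂P/∂s = -4x + 10s + 5 = 0, so (x, s) = (-10/29, -37/58).
The Hessian has P_{xx} = -10, P_{ss} = 10, P_{xs} = -4, giving D = -116 < 0, so the point is a saddle point.
P(-10/29, -37/58) = -645/116.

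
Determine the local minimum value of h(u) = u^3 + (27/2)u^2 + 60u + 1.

-87

h'(u) = 3u^2 + 27u + 60 = 0 at u = -5, -4.
h''(u) = 6u + 27. h''(-5) = -3 < 0 ⇒ local maximum; h''(-4) = 3 > 0 ⇒ local minimum.
So the local minimum value is h(-4) = -87.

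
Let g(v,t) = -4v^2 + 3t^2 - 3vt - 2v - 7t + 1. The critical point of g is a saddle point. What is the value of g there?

-85/57

∂g/∂v = -8v - 3t - 2 = 0 and ∂g/∂t = -3v + 6t - 7 = 0, so (v, t) = (-11/19, 50/57).
The Hessian has g_{vv} = -8, g_{tt} = 6, g_{vt} = -3, giving D = -57 < 0, so the point is a saddle point.
g(-11/19, 50/57) = -85/57.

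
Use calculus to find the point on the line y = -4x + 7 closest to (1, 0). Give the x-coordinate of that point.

29/17

Minimize D(x)^2 = (x - 1)^2 + (-4x + 7)^2.
d/dx[D^2] = 2(x - 1) + 2·(-4)·(-4x + 7) = 0 ⇒ x = 29/17.
Then y = 3/17 and the distance is √(9/17) ≈ 0.7276.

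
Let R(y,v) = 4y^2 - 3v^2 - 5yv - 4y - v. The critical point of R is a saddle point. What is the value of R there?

-24/73

∂R/∂y = 8y - 5v - 4 = 0 and ∂R/∂v = -5y - 6v - 1 = 0, so (y, v) = (19/73, -28/73).
The Hessian has R_{yy} = 8, R_{vv} = -6, R_{yv} = -5, giving D = -73 < 0, so the point is a saddle point.
R(19/73, -28/73) = -24/73.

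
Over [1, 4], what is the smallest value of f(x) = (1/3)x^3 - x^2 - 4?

-16/3

The derivative is x^2 - 2x, whose only zero in [1, 4] is x = 2.
Compare values at every candidate in [1, 4]: f(1) = -14/3; f(2) = -16/3; f(4) = 4/3.
The minimum over the interval is -16/3, attained at x = 2.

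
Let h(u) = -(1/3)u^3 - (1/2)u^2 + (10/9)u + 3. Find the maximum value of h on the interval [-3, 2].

h'(u) = -u^2 - u + 10/9, which vanishes at u = -5/3 and u = 2/3.
Evaluating at the critical points and endpoints: h(-3) = 25/6,  h(-5/3) = 211/162,  h(2/3) = 277/81,  h(2) = 5/9.
So the maximum is h(-3) = 25/6.

25/6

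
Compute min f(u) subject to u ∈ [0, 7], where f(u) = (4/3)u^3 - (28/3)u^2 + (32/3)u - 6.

Differentiating, f'(u) = 4u^2 - (56/3)u + 32/3; which vanishes at u = 2/3 and u = 4.
Evaluating at the critical points and endpoints: f(0) = -6, f(2/3) = -214/81, f(4) = -82/3, f(7) = 206/3.
Hence the absolute minimum is -82/3 at u = 4.

-82/3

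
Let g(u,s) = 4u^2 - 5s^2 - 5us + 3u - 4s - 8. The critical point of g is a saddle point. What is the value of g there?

-881/105

∂g/∂u = 8u - 5s + 3 = 0 and ∂g/∂s = -5u - 10s - 4 = 0, so (u, s) = (-10/21, -17/105).
The Hessian has g_{uu} = 8, g_{ss} = -10, g_{us} = -5, giving D = -105 < 0, so the point is a saddle point.
g(-10/21, -17/105) = -881/105.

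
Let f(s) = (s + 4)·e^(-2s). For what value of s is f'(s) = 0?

Differentiating with the product rule gives f'(s) = (-2s - 7)·e^(-2s). Since e^(-2s) > 0, the only critical point is s = -7/2.
f''(-7/2) has the same sign as -2 < 0, so this is a local maximum.
f(-7/2) = (1/2)·e^(7) ≈ 548.3166.

-7/2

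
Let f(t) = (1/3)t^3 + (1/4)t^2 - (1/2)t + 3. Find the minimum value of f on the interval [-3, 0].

-9/4

Differentiating, f'(t) = t^2 + (1/2)t - 1/2; whose only zero in [-3, 0] is t = -1.
Candidates: f(-3) = -9/4, f(-1) = 41/12, f(0) = 3.
So the minimum is f(-3) = -9/4.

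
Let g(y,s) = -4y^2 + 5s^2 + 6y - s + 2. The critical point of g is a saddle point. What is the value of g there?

∂g/∂y = -8y + 6 = 0 and ∂g/∂s = 10s - 1 = 0, so (y, s) = (3/4, 1/10).
The Hessian has g_{yy} = -8, g_{ss} = 10, g_{ys} = 0, giving D = -80 < 0, so the point is a saddle point.
g(3/4, 1/10) = 21/5.

21/5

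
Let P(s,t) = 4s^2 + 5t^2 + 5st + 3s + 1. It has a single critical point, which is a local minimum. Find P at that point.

∂P/∂s = 8s + 5t + 3 = 0 and ∂P/∂t = 5s + 10t = 0, so (s, t) = (-6/11, 3/11).
The Hessian has P_{ss} = 8, P_{tt} = 10, P_{st} = 5, giving D = 55 > 0 with P_{ss} > 0, so the point is a local minimum.
P(-6/11, 3/11) = 2/11.

2/11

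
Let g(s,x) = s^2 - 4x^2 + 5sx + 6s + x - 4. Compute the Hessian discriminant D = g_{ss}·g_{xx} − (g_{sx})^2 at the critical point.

-41

∂g/∂s = 2s + 5x + 6 = 0 and ∂g/∂x = 5s - 8x + 1 = 0, so (s, x) = (-53/41, -28/41).
The Hessian has g_{ss} = 2, g_{xx} = -8, g_{sx} = 5, giving D = -41 < 0, so the point is a saddle point.
D = (2)·(-8) − (5)^2 = -41.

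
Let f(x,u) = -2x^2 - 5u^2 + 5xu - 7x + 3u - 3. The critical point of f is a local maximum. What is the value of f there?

113/15

∂f/∂x = -4x + 5u - 7 = 0 and ∂f/∂u = 5x - 10u + 3 = 0, so (x, u) = (-11/3, -23/15).
The Hessian has f_{xx} = -4, f_{uu} = -10, f_{xu} = 5, giving D = 15 > 0 with f_{xx} < 0, so the point is a local maximum.
f(-11/3, -23/15) = 113/15.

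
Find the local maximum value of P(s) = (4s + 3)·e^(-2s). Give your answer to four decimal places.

P'(s) = 4·e^(-2s) + (4s + 3)·(-2)·e^(-2s) = (-8s - 2)·e^(-2s). Since e^(-2s) > 0, the only critical point is s = -1/4.
P''(-1/4) has the same sign as -8 < 0, so this is a local maximum.
P(-1/4) = (2)·e^(1/2) ≈ 3.2974.

3.2974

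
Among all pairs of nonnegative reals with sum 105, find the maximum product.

11025/4

With x + y = 105, the product is P(x) = x(105 − x).
P'(x) = 105 − 2x = 0 gives x = 105/2; P'' = −2 < 0, so this is the maximum.
P = 105/2·105/2 = 11025/4.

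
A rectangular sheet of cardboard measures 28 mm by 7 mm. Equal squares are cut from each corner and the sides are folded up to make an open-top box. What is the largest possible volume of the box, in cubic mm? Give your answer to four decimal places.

150.8205

With cut size x, the volume is V(x) = x(28 − 2x)(7 − 2x) for 0 < x < 3.5.
V'(x) = 12x^2 − 140x + 196. Setting V'(x) = 0 gives x ≈ 1.6269 (the root in (0, 3.5)).
V''(x) = 24x − 140 is negative there, so this is the maximum; V ≈ 150.8205.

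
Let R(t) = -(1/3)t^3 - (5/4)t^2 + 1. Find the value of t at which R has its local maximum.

Critical points: R'(t) = -t^2 - (5/2)t vanishes at t = -5/2, 0.
R''(t) = -2t - 5/2. R''(-5/2) = 5/2 > 0 ⇒ local minimum; R''(0) = -5/2 < 0 ⇒ local maximum.
So the local maximum value is R(0) = 1.

0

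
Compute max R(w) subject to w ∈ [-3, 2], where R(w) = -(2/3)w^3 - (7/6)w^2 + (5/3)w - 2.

R'(w) = -2w^2 - (7/3)w + 5/3, which vanishes at w = -5/3 and w = 1/2.
Compare values at every candidate in [-3, 2]: R(-3) = 1/2,  R(-5/3) = -799/162,  R(1/2) = -37/24,  R(2) = -26/3.
The maximum over the interval is 1/2, attained at w = -3.

1/2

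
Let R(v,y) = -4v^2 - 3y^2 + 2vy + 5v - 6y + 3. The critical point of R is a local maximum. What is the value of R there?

291/44

∂R/∂v = -8v + 2y + 5 = 0 and ∂R/∂y = 2v - 6y - 6 = 0, so (v, y) = (9/22, -19/22).
The Hessian has R_{vv} = -8, R_{yy} = -6, R_{vy} = 2, giving D = 44 > 0 with R_{vv} < 0, so the point is a local maximum.
R(9/22, -19/22) = 291/44.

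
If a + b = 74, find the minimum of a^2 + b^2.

With a + b = 74, a^2 + b^2 = a^2 + (74 − a)^2.
The derivative 2a − 2(74 − a) = 4a − 148 vanishes at a = 37; second derivative 4 > 0, a minimum.
The minimum is 2·(37)^2 = 2738.

2738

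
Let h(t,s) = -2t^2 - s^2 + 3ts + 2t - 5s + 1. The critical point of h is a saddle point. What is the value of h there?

-23

∂h/∂t = -4t + 3s + 2 = 0 and ∂h/∂s = 3t - 2s - 5 = 0, so (t, s) = (11, 14).
The Hessian has h_{tt} = -4, h_{ss} = -2, h_{ts} = 3, giving D = -1 < 0, so the point is a saddle point.
h(11, 14) = -23.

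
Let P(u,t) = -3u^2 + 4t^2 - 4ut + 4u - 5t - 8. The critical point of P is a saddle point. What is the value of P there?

-603/64

∂P/∂u = -6u - 4t + 4 = 0 and ∂P/∂t = -4u + 8t - 5 = 0, so (u, t) = (3/16, 23/32).
The Hessian has P_{uu} = -6, P_{tt} = 8, P_{ut} = -4, giving D = -64 < 0, so the point is a saddle point.
P(3/16, 23/32) = -603/64.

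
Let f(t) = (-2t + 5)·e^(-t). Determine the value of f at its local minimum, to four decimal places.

-0.0604

Differentiating with the product rule gives f'(t) = (2t - 7)·e^(-t). Since e^(-t) > 0, the only critical point is t = 7/2.
f''(7/2) has the same sign as 2 > 0, so this is a local minimum.
f(7/2) = (-2)·e^(-7/2) ≈ -0.0604.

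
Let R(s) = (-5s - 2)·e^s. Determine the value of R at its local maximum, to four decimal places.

Differentiating with the product rule gives R'(s) = (-5s - 7)·e^s. Since e^s > 0, the only critical point is s = -7/5.
R''(-7/5) has the same sign as -5 < 0, so this is a local maximum.
R(-7/5) = (5)·e^(-7/5) ≈ 1.2330.

1.2330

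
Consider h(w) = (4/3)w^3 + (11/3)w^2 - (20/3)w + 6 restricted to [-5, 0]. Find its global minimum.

-107/3

h'(w) = 4w^2 + (22/3)w - 20/3, whose only zero in [-5, 0] is w = -5/2.
Evaluating at the critical points and endpoints: h(-5) = -107/3; h(-5/2) = 99/4; h(0) = 6.
So the minimum is h(-5) = -107/3.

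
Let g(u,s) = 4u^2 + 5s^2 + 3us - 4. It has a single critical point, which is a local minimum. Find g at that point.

∂g/∂u = 8u + 3s = 0 and ∂g/∂s = 3u + 10s = 0, so (u, s) = (0, 0).
The Hessian has g_{uu} = 8, g_{ss} = 10, g_{us} = 3, giving D = 71 > 0 with g_{uu} > 0, so the point is a local minimum.
g(0, 0) = -4.

-4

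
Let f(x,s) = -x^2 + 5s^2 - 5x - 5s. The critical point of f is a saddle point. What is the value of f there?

5

∂f/∂x = -2x - 5 = 0 and ∂f/∂s = 10s - 5 = 0, so (x, s) = (-5/2, 1/2).
The Hessian has f_{xx} = -2, f_{ss} = 10, f_{xs} = 0, giving D = -20 < 0, so the point is a saddle point.
f(-5/2, 1/2) = 5.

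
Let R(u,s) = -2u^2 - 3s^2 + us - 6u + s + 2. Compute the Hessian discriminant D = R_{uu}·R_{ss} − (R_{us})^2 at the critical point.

∂R/∂u = -4u + s - 6 = 0 and ∂R/∂s = u - 6s + 1 = 0, so (u, s) = (-35/23, -2/23).
The Hessian has R_{uu} = -4, R_{ss} = -6, R_{us} = 1, giving D = 23 > 0 with R_{uu} < 0, so the point is a local maximum.
D = (-4)·(-6) − (1)^2 = 23.

23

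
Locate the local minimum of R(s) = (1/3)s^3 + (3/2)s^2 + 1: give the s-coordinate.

0

R'(s) = s^2 + 3s = 0 at s = -3, 0.
Since R''(s) = 2s + 3, we get R''(-3) = -3 < 0 ⇒ local maximum; R''(0) = 3 > 0 ⇒ local minimum.
The local minimum is R(0) = 1.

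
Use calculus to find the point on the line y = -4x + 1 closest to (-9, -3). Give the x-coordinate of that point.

7/17

Minimize D(x)^2 = (x + 9)^2 + (-4x + 4)^2.
d/dx[D^2] = 2(x + 9) + 2·(-4)·(-4x + 4) = 0 ⇒ x = 7/17.
Then y = -11/17 and the distance is √(1600/17) ≈ 9.7014.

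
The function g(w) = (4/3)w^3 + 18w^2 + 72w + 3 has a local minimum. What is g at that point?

-87

g'(w) = 4w^2 + 36w + 72 = 0 at w = -6, -3.
g''(w) = 8w + 36. g''(-6) = -12 < 0 ⇒ local maximum; g''(-3) = 12 > 0 ⇒ local minimum.
So the local minimum value is g(-3) = -87.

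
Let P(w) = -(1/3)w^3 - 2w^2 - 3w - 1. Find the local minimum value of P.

-1

P'(w) = -w^2 - 4w - 3. Setting P'(w) = 0 gives w ∈ {-3, -1}.
Since P''(w) = -2w - 4, we get P''(-3) = 2 > 0 ⇒ local minimum; P''(-1) = -2 < 0 ⇒ local maximum.
Thus P has its local minimum at w = -3, with value -1.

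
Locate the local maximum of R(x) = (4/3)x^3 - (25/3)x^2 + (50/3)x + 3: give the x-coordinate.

5/3

R'(x) = 4x^2 - (50/3)x + 50/3. Setting R'(x) = 0 gives x ∈ {5/3, 5/2}.
Second-derivative test with R''(x) = 8x - 50/3: R''(5/3) = -10/3 < 0 ⇒ local maximum; R''(5/2) = 10/3 > 0 ⇒ local minimum.
So the local maximum value is R(5/3) = 1118/81.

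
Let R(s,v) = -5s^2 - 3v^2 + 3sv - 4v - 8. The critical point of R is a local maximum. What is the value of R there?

∂R/∂s = -10s + 3v = 0 and ∂R/∂v = 3s - 6v - 4 = 0, so (s, v) = (-4/17, -40/51).
The Hessian has R_{ss} = -10, R_{vv} = -6, R_{sv} = 3, giving D = 51 > 0 with R_{ss} < 0, so the point is a local maximum.
R(-4/17, -40/51) = -328/51.

-328/51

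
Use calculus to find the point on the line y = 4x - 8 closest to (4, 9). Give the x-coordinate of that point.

72/17

Minimize D(x)^2 = (x - 4)^2 + (4x - 17)^2.
d/dx[D^2] = 2(x - 4) + 2·4·(4x - 17) = 0 ⇒ x = 72/17.
Then y = 152/17 and the distance is √(1/17) ≈ 0.2425.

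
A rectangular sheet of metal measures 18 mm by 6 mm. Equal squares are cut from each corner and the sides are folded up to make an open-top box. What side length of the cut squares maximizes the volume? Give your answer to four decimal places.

With cut size x, the volume is V(x) = x(18 − 2x)(6 − 2x) for 0 < x < 3.
V'(x) = 12x^2 − 96x + 108. Setting V'(x) = 0 gives x ≈ 1.3542 (the root in (0, 3)).
V''(x) = 24x − 96 is negative there, so this is the maximum; V ≈ 68.1621.

1.3542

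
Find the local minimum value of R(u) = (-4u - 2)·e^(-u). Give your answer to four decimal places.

By the product rule, R'(u) = (4u - 2)·e^(-u). Since e^(-u) > 0, the only critical point is u = 1/2.
R''(1/2) has the same sign as 4 > 0, so this is a local minimum.
R(1/2) = (-4)·e^(-1/2) ≈ -2.4261.

-2.4261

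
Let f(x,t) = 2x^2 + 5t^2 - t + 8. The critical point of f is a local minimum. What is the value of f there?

159/20

∂f/∂x = 4x = 0 and ∂f/∂t = 10t - 1 = 0, so (x, t) = (0, 1/10).
The Hessian has f_{xx} = 4, f_{tt} = 10, f_{xt} = 0, giving D = 40 > 0 with f_{xx} > 0, so the point is a local minimum.
f(0, 1/10) = 159/20.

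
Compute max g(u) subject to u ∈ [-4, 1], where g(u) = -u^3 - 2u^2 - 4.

28

Differentiating, g'(u) = -3u^2 - 4u; which vanishes at u = -4/3 and u = 0.
Candidates: g(-4) = 28; g(-4/3) = -140/27; g(0) = -4; g(1) = -7.
The maximum over the interval is 28, attained at u = -4.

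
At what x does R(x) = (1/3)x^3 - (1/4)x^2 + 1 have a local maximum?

R'(x) = x^2 - (1/2)x. Setting R'(x) = 0 gives x ∈ {0, 1/2}.
R''(x) = 2x - 1/2. R''(0) = -1/2 < 0 ⇒ local maximum; R''(1/2) = 1/2 > 0 ⇒ local minimum.
The local maximum is R(0) = 1.

0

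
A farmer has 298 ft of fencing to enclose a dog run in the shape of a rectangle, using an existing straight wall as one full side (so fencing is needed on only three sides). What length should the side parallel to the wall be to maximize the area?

Let the sides perpendicular to the wall have length x and the parallel side y, so 2x + y = 298 and the area is A = xy = x(298 − 2x).
A'(x) = 298 − 4x = 0 gives x = 149/2, and A''(x) = −4 < 0 confirms a maximum.
Then y = 298 − 2·149/2 = 149 and A = 22201/2.

149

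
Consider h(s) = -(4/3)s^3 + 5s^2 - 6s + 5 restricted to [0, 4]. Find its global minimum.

h'(s) = -4s^2 + 10s - 6, which vanishes at s = 1 and s = 3/2.
Compare values at every candidate in [0, 4]: h(0) = 5,  h(1) = 8/3,  h(3/2) = 11/4,  h(4) = -73/3.
Hence the absolute minimum is -73/3 at s = 4.

-73/3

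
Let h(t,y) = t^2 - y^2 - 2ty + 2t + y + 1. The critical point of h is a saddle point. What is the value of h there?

9/8

∂h/∂t = 2t - 2y + 2 = 0 and ∂h/∂y = -2t - 2y + 1 = 0, so (t, y) = (-1/4, 3/4).
The Hessian has h_{tt} = 2, h_{yy} = -2, h_{ty} = -2, giving D = -8 < 0, so the point is a saddle point.
h(-1/4, 3/4) = 9/8.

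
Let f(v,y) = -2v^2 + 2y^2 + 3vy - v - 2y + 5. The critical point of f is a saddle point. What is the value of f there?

∂f/∂v = -4v + 3y - 1 = 0 and ∂f/∂y = 3v + 4y - 2 = 0, so (v, y) = (2/25, 11/25).
The Hessian has f_{vv} = -4, f_{yy} = 4, f_{vy} = 3, giving D = -25 < 0, so the point is a saddle point.
f(2/25, 11/25) = 113/25.

113/25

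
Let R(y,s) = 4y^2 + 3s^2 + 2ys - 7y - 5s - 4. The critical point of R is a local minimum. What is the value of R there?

∂R/∂y = 8y + 2s - 7 = 0 and ∂R/∂s = 2y + 6s - 5 = 0, so (y, s) = (8/11, 13/22).
The Hessian has R_{yy} = 8, R_{ss} = 6, R_{ys} = 2, giving D = 44 > 0 with R_{yy} > 0, so the point is a local minimum.
R(8/11, 13/22) = -353/44.

-353/44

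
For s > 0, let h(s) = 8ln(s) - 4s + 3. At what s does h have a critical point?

h'(s) = 8/s − 4 = 0 gives s = 2.
h''(s) = -8/s², which is negative for s > 0, so this is a local maximum.
h(2) = 8·ln(2) - 8 + 3 ≈ 0.5452.

2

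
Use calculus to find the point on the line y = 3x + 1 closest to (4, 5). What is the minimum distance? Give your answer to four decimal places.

Minimize D(x)^2 = (x - 4)^2 + (3x - 4)^2.
d/dx[D^2] = 2(x - 4) + 2·3·(3x - 4) = 0 ⇒ x = 8/5.
Then y = 29/5 and the distance is √(32/5) ≈ 2.5298.

2.5298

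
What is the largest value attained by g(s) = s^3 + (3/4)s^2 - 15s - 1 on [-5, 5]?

271/4

Differentiating, g'(s) = 3s^2 + (3/2)s - 15; which vanishes at s = -5/2 and s = 2.
Compare values at every candidate in [-5, 5]: g(-5) = -129/4; g(-5/2) = 409/16; g(2) = -20; g(5) = 271/4.
Hence the absolute maximum is 271/4 at s = 5.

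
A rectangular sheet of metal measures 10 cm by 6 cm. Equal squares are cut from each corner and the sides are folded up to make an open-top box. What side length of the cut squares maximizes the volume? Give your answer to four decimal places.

1.2137

With cut size x, the volume is V(x) = x(10 − 2x)(6 − 2x) for 0 < x < 3.
V'(x) = 12x^2 − 64x + 60. Setting V'(x) = 0 gives x ≈ 1.2137 (the root in (0, 3)).
V''(x) = 24x − 64 is negative there, so this is the maximum; V ≈ 32.8353.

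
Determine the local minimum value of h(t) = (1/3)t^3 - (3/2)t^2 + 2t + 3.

11/3

h'(t) = t^2 - 3t + 2 = 0 at t = 1, 2.
Since h''(t) = 2t - 3, we get h''(1) = -1 < 0 ⇒ local maximum; h''(2) = 1 > 0 ⇒ local minimum.
The local minimum is h(2) = 11/3.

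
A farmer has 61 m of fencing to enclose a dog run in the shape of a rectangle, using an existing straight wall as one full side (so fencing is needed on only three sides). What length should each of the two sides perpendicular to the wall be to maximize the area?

Let the sides perpendicular to the wall have length x and the parallel side y, so 2x + y = 61 and the area is A = xy = x(61 − 2x).
A'(x) = 61 − 4x = 0 gives x = 61/4, and A''(x) = −4 < 0 confirms a maximum.
Then y = 61 − 2·61/4 = 61/2 and A = 3721/8.

61/4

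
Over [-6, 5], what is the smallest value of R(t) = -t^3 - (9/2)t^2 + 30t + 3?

The derivative is -3t^2 - 9t + 30, which vanishes at t = -5 and t = 2.
Compare values at every candidate in [-6, 5]: R(-6) = -123, R(-5) = -269/2, R(2) = 37, R(5) = -169/2.
So the minimum is R(-5) = -269/2.

-269/2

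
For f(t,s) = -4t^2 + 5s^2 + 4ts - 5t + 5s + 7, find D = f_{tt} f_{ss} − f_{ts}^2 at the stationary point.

-96

∂f/∂t = -8t + 4s - 5 = 0 and ∂f/∂s = 4t + 10s + 5 = 0, so (t, s) = (-35/48, -5/24).
The Hessian has f_{tt} = -8, f_{ss} = 10, f_{ts} = 4, giving D = -96 < 0, so the point is a saddle point.
D = (-8)·(10) − (4)^2 = -96.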